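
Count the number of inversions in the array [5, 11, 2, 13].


For each element, count the later elements that are smaller than it:
  5 (index 0): smaller elements after it = [2] -> 1
  11 (index 1): smaller elements after it = [2] -> 1
  2 (index 2): smaller elements after it = [] -> 0
Total inversions = 1 + 1 + 0 = 2
Final answer: 2


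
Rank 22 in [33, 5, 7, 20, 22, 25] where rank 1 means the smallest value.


Sort ascending: [5, 7, 20, 22, 25, 33]
Find 22 in the sorted list.
22 is at position 4 (1-indexed).
Final answer: 4


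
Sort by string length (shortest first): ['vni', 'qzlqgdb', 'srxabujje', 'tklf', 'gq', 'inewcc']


Compute lengths:
  'vni' has length 3
  'qzlqgdb' has length 7
  'srxabujje' has length 9
  'tklf' has length 4
  'gq' has length 2
  'inewcc' has length 6
Lengths in increasing order: 2 < 3 < 4 < 6 < 7 < 9
Listing the words in that order gives the answer.
Final answer: ['gq', 'vni', 'tklf', 'inewcc', 'qzlqgdb', 'srxabujje']


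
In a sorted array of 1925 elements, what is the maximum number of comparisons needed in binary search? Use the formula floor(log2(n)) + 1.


Binary search halves the search space each step.
Maximum comparisons = floor(log2(1925)) + 1
log2(1925) = 10.9106
floor(log2(1925)) = 10, so 10 + 1 = 11
Final answer: 11


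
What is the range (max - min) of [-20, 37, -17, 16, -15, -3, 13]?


Maximum value: 37
Minimum value: -20
Range = 37 - (-20) = 57
Final answer: 57


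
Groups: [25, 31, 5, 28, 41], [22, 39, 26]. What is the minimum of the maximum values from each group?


Find max of each group:
  Group 1: [25, 31, 5, 28, 41] -> max = 41
  Group 2: [22, 39, 26] -> max = 39
Maxes: [41, 39]
Minimum of maxes = 39
Final answer: 39


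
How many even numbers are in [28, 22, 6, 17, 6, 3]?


Check each element:
  28 is even
  22 is even
  6 is even
  17 is odd
  6 is even
  3 is odd
Evens: [28, 22, 6, 6]
Count of evens = 4
Final answer: 4


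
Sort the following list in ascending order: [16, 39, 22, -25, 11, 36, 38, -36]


Original list: [16, 39, 22, -25, 11, 36, 38, -36]
Repeatedly take the smallest remaining element:
  Remaining [16, 39, 22, -25, 11, 36, 38, -36] -> smallest is -36
  Remaining [16, 39, 22, -25, 11, 36, 38] -> smallest is -25
  Remaining [16, 39, 22, 11, 36, 38] -> smallest is 11
  Remaining [16, 39, 22, 36, 38] -> smallest is 16
  Remaining [39, 22, 36, 38] -> smallest is 22
  Remaining [39, 36, 38] -> smallest is 36
  Remaining [39, 38] -> smallest is 38
  Remaining [39] -> smallest is 39
Collecting the picks in order gives the sorted list.
Final answer: [-36, -25, 11, 16, 22, 36, 38, 39]


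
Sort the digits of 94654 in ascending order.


The number 94654 has digits: 9, 4, 6, 5, 4
Sorted: 4, 4, 5, 6, 9
Joining the sorted digits gives the result.
Final answer: 44569


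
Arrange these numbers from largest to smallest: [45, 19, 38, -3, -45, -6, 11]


Original list: [45, 19, 38, -3, -45, -6, 11]
Repeatedly take the largest remaining element:
  Remaining [45, 19, 38, -3, -45, -6, 11] -> largest is 45
  Remaining [19, 38, -3, -45, -6, 11] -> largest is 38
  Remaining [19, -3, -45, -6, 11] -> largest is 19
  Remaining [-3, -45, -6, 11] -> largest is 11
  Remaining [-3, -45, -6] -> largest is -3
  Remaining [-45, -6] -> largest is -6
  Remaining [-45] -> largest is -45
Collecting the picks in order gives the descending list.
Final answer: [45, 38, 19, 11, -3, -6, -45]


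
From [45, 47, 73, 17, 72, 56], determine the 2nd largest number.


Sort descending: [73, 72, 56, 47, 45, 17]
The 2nd element (1-indexed) is at index 1.
Value = 72
Final answer: 72


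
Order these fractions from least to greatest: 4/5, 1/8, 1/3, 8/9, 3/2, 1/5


Convert to decimal for comparison:
  4/5 = 0.8
  1/8 = 0.125
  1/3 = 0.3333
  8/9 = 0.8889
  3/2 = 1.5
  1/5 = 0.2
Decimals in increasing order: 0.125 < 0.2 < 0.3333 < 0.8 < 0.8889 < 1.5
Writing each back as its fraction gives the sorted order.
Final answer: 1/8, 1/5, 1/3, 4/5, 8/9, 3/2


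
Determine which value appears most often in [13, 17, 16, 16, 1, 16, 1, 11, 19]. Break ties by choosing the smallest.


Count the frequency of each value:
  1 appears 2 time(s)
  11 appears 1 time(s)
  13 appears 1 time(s)
  16 appears 3 time(s)
  17 appears 1 time(s)
  19 appears 1 time(s)
Maximum frequency is 3.
Only 16 reaches that frequency, so it is the mode.
Final answer: 16


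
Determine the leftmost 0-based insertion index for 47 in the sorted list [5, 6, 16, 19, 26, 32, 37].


List is sorted: [5, 6, 16, 19, 26, 32, 37]
We need the leftmost position where 47 can be inserted, i.e. the first index whose element is >= 47 (or the end of the list if none is).
Binary search with low=0, high=7 (0-based indices):
  low=0, high=7, mid=3: a[3]=19 < 47, so low = 4
  low=4, high=7, mid=5: a[5]=32 < 47, so low = 6
  low=6, high=7, mid=6: a[6]=37 < 47, so low = 7
Now low = high = 7, so the insertion index is 7.
Final answer: 7


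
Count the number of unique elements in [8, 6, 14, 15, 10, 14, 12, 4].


List all unique values:
Distinct values: [4, 6, 8, 10, 12, 14, 15]
Count = 7
Final answer: 7


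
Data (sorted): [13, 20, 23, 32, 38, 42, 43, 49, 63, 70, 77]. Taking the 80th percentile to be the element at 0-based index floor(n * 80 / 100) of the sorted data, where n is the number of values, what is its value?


The dataset has n = 11 elements.
Index = floor(11 * 80 / 100) = floor(880 / 100) = floor(8.8) = 8
Counting from index 0 in the sorted data, the element at index 8 is 63.
Final answer: 63


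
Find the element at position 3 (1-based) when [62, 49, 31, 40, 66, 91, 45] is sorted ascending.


Sort ascending: [31, 40, 45, 49, 62, 66, 91]
The 3rd element (1-indexed) is at index 2.
Value = 45
Final answer: 45


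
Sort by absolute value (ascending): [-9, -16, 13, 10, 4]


Compute absolute values:
  |-9| = 9
  |-16| = 16
  |13| = 13
  |10| = 10
  |4| = 4
Absolute values in increasing order: 4 < 9 < 10 < 13 < 16
Listing the original numbers in that order gives the answer.
Final answer: [4, -9, 10, 13, -16]


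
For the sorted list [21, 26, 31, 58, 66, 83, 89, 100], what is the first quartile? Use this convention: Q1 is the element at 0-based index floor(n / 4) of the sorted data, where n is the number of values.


The list has n = 8 elements.
Q1 index = floor(8 / 4) = floor(2) = 2
Counting from index 0 in the sorted data, the element at index 2 is 31.
Final answer: 31


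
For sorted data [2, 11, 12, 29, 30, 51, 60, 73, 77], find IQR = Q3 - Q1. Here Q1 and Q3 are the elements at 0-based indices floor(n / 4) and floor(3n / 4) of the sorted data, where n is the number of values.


The data has n = 9 elements.
Q1 index = floor(9 / 4) = floor(2.25) = 2; Q3 index = floor(3 * 9 / 4) = floor(6.75) = 6
Q1 = element at index 2 = 12
Q3 = element at index 6 = 60
IQR = 60 - 12 = 48
Final answer: 48


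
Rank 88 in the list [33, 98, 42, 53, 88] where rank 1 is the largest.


Sort descending: [98, 88, 53, 42, 33]
Find 88 in the sorted list.
88 is at position 2.
Final answer: 2


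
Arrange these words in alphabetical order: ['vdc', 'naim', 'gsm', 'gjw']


Compare strings character by character (the first differing letter decides):
  'gjw' < 'gsm' since 'j' < 's' at position 2
  'gsm' < 'naim' since 'g' < 'n' at position 1
  'naim' < 'vdc' since 'n' < 'v' at position 1
Chaining these comparisons gives the alphabetical order.
Final answer: ['gjw', 'gsm', 'naim', 'vdc']


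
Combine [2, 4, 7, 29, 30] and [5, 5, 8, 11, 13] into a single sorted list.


List A: [2, 4, 7, 29, 30]
List B: [5, 5, 8, 11, 13]
Repeatedly compare the front elements and take the smaller:
  2 vs 5 -> take 2
  4 vs 5 -> take 4
  7 vs 5 -> take 5
  7 vs 5 -> take 5
  7 vs 8 -> take 7
  29 vs 8 -> take 8
  29 vs 11 -> take 11
  29 vs 13 -> take 13
  B is exhausted; append the rest of A: [29, 30]
Final answer: [2, 4, 5, 5, 7, 8, 11, 13, 29, 30]


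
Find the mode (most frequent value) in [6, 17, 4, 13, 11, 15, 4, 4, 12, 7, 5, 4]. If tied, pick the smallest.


Count the frequency of each value:
  4 appears 4 time(s)
  5 appears 1 time(s)
  6 appears 1 time(s)
  7 appears 1 time(s)
  11 appears 1 time(s)
  12 appears 1 time(s)
  13 appears 1 time(s)
  15 appears 1 time(s)
  17 appears 1 time(s)
Maximum frequency is 4.
Only 4 reaches that frequency, so it is the mode.
Final answer: 4


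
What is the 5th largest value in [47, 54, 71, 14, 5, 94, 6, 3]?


Sort descending: [94, 71, 54, 47, 14, 6, 5, 3]
The 5th element (1-indexed) is at index 4.
Value = 14
Final answer: 14


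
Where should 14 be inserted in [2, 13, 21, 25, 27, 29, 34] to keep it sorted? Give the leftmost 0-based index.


List is sorted: [2, 13, 21, 25, 27, 29, 34]
We need the leftmost position where 14 can be inserted, i.e. the first index whose element is >= 14 (or the end of the list if none is).
Binary search with low=0, high=7 (0-based indices):
  low=0, high=7, mid=3: a[3]=25 >= 14, so high = 3
  low=0, high=3, mid=1: a[1]=13 < 14, so low = 2
  low=2, high=3, mid=2: a[2]=21 >= 14, so high = 2
Now low = high = 2, so the insertion index is 2.
Final answer: 2


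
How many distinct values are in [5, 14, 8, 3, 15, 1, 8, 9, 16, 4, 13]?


List all unique values:
Distinct values: [1, 3, 4, 5, 8, 9, 13, 14, 15, 16]
Count = 10
Final answer: 10


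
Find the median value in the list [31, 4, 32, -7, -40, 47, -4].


First, sort the list: [-40, -7, -4, 4, 31, 32, 47]
The list has 7 elements (odd count).
The middle index is 3 (0-based), and the element there is 4.
Final answer: 4


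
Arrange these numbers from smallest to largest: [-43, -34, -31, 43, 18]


Original list: [-43, -34, -31, 43, 18]
Repeatedly take the smallest remaining element:
  Remaining [-43, -34, -31, 43, 18] -> smallest is -43
  Remaining [-34, -31, 43, 18] -> smallest is -34
  Remaining [-31, 43, 18] -> smallest is -31
  Remaining [43, 18] -> smallest is 18
  Remaining [43] -> smallest is 43
Collecting the picks in order gives the sorted list.
Final answer: [-43, -34, -31, 18, 43]


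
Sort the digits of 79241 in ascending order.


The number 79241 has digits: 7, 9, 2, 4, 1
Sorted: 1, 2, 4, 7, 9
Joining the sorted digits gives the result.
Final answer: 12479


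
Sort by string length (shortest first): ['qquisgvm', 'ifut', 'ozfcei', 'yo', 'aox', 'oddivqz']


Compute lengths:
  'qquisgvm' has length 8
  'ifut' has length 4
  'ozfcei' has length 6
  'yo' has length 2
  'aox' has length 3
  'oddivqz' has length 7
Lengths in increasing order: 2 < 3 < 4 < 6 < 7 < 8
Listing the words in that order gives the answer.
Final answer: ['yo', 'aox', 'ifut', 'ozfcei', 'oddivqz', 'qquisgvm']


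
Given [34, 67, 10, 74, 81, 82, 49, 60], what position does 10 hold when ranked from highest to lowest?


Sort descending: [82, 81, 74, 67, 60, 49, 34, 10]
Find 10 in the sorted list.
10 is at position 8.
Final answer: 8


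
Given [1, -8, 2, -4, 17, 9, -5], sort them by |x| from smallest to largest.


Compute absolute values:
  |1| = 1
  |-8| = 8
  |2| = 2
  |-4| = 4
  |17| = 17
  |9| = 9
  |-5| = 5
Absolute values in increasing order: 1 < 2 < 4 < 5 < 8 < 9 < 17
Listing the original numbers in that order gives the answer.
Final answer: [1, 2, -4, -5, -8, 9, 17]


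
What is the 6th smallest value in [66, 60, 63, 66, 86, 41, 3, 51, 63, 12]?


Sort ascending: [3, 12, 41, 51, 60, 63, 63, 66, 66, 86]
The 6th element (1-indexed) is at index 5.
Value = 63
Final answer: 63


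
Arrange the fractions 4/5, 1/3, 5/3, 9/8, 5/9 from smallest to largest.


Convert to decimal for comparison:
  4/5 = 0.8
  1/3 = 0.3333
  5/3 = 1.6667
  9/8 = 1.125
  5/9 = 0.5556
Decimals in increasing order: 0.3333 < 0.5556 < 0.8 < 1.125 < 1.6667
Writing each back as its fraction gives the sorted order.
Final answer: 1/3, 5/9, 4/5, 9/8, 5/3


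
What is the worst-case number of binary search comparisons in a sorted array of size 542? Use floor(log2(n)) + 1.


Binary search halves the search space each step.
Maximum comparisons = floor(log2(542)) + 1
log2(542) = 9.0821
floor(log2(542)) = 9, so 9 + 1 = 10
Final answer: 10


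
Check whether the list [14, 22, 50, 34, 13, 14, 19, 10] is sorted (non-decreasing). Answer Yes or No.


Check consecutive pairs:
  14 <= 22? True
  22 <= 50? True
  50 <= 34? False
  34 <= 13? False
  13 <= 14? True
  14 <= 19? True
  19 <= 10? False
3 consecutive pair(s) are out of order, so the list is not sorted.
Final answer: No


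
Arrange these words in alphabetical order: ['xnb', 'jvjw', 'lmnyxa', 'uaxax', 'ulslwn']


Compare strings character by character (the first differing letter decides):
  'jvjw' < 'lmnyxa' since 'j' < 'l' at position 1
  'lmnyxa' < 'uaxax' since 'l' < 'u' at position 1
  'uaxax' < 'ulslwn' since 'a' < 'l' at position 2
  'ulslwn' < 'xnb' since 'u' < 'x' at position 1
Chaining these comparisons gives the alphabetical order.
Final answer: ['jvjw', 'lmnyxa', 'uaxax', 'ulslwn', 'xnb']


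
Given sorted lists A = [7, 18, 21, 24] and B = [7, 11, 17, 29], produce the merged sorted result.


List A: [7, 18, 21, 24]
List B: [7, 11, 17, 29]
Repeatedly compare the front elements and take the smaller:
  7 vs 7 -> take 7
  18 vs 7 -> take 7
  18 vs 11 -> take 11
  18 vs 17 -> take 17
  18 vs 29 -> take 18
  21 vs 29 -> take 21
  24 vs 29 -> take 24
  A is exhausted; append the rest of B: [29]
Final answer: [7, 7, 11, 17, 18, 21, 24, 29]


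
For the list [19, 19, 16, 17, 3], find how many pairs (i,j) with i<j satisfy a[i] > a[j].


For each element, count the later elements that are smaller than it:
  19 (index 0): smaller elements after it = [16, 17, 3] -> 3
  19 (index 1): smaller elements after it = [16, 17, 3] -> 3
  16 (index 2): smaller elements after it = [3] -> 1
  17 (index 3): smaller elements after it = [3] -> 1
Total inversions = 3 + 3 + 1 + 1 = 8
Final answer: 8


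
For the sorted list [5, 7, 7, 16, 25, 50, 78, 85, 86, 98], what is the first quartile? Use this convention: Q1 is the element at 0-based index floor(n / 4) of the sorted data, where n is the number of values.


The list has n = 10 elements.
Q1 index = floor(10 / 4) = floor(2.5) = 2
Counting from index 0 in the sorted data, the element at index 2 is 7.
Final answer: 7


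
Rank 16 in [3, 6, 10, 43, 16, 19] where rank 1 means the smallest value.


Sort ascending: [3, 6, 10, 16, 19, 43]
Find 16 in the sorted list.
16 is at position 4 (1-indexed).
Final answer: 4


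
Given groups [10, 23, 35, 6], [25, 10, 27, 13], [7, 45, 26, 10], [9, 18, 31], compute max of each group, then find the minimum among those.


Find max of each group:
  Group 1: [10, 23, 35, 6] -> max = 35
  Group 2: [25, 10, 27, 13] -> max = 27
  Group 3: [7, 45, 26, 10] -> max = 45
  Group 4: [9, 18, 31] -> max = 31
Maxes: [35, 27, 45, 31]
Minimum of maxes = 27
Final answer: 27


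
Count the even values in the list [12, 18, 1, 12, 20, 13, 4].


Check each element:
  12 is even
  18 is even
  1 is odd
  12 is even
  20 is even
  13 is odd
  4 is even
Evens: [12, 18, 12, 20, 4]
Count of evens = 5
Final answer: 5


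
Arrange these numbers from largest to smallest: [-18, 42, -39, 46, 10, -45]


Original list: [-18, 42, -39, 46, 10, -45]
Repeatedly take the largest remaining element:
  Remaining [-18, 42, -39, 46, 10, -45] -> largest is 46
  Remaining [-18, 42, -39, 10, -45] -> largest is 42
  Remaining [-18, -39, 10, -45] -> largest is 10
  Remaining [-18, -39, -45] -> largest is -18
  Remaining [-39, -45] -> largest is -39
  Remaining [-45] -> largest is -45
Collecting the picks in order gives the descending list.
Final answer: [46, 42, 10, -18, -39, -45]


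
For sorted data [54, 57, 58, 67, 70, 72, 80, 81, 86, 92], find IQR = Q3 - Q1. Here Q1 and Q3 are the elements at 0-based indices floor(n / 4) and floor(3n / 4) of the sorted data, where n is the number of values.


The data has n = 10 elements.
Q1 index = floor(10 / 4) = floor(2.5) = 2; Q3 index = floor(3 * 10 / 4) = floor(7.5) = 7
Q1 = element at index 2 = 58
Q3 = element at index 7 = 81
IQR = 81 - 58 = 23
Final answer: 23


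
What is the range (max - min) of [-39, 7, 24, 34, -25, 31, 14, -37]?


Maximum value: 34
Minimum value: -39
Range = 34 - (-39) = 73
Final answer: 73


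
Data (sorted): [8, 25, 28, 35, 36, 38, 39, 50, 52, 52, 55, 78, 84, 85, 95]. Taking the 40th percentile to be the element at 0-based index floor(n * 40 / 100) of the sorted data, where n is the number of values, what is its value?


The dataset has n = 15 elements.
Index = floor(15 * 40 / 100) = floor(600 / 100) = floor(6) = 6
Counting from index 0 in the sorted data, the element at index 6 is 39.
Final answer: 39


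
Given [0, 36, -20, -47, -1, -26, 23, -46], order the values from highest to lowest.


Original list: [0, 36, -20, -47, -1, -26, 23, -46]
Repeatedly take the largest remaining element:
  Remaining [0, 36, -20, -47, -1, -26, 23, -46] -> largest is 36
  Remaining [0, -20, -47, -1, -26, 23, -46] -> largest is 23
  Remaining [0, -20, -47, -1, -26, -46] -> largest is 0
  Remaining [-20, -47, -1, -26, -46] -> largest is -1
  Remaining [-20, -47, -26, -46] -> largest is -20
  Remaining [-47, -26, -46] -> largest is -26
  Remaining [-47, -46] -> largest is -46
  Remaining [-47] -> largest is -47
Collecting the picks in order gives the descending list.
Final answer: [36, 23, 0, -1, -20, -26, -46, -47]


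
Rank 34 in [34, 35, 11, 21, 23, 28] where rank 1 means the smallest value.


Sort ascending: [11, 21, 23, 28, 34, 35]
Find 34 in the sorted list.
34 is at position 5 (1-indexed).
Final answer: 5


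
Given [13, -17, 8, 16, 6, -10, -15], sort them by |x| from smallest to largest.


Compute absolute values:
  |13| = 13
  |-17| = 17
  |8| = 8
  |16| = 16
  |6| = 6
  |-10| = 10
  |-15| = 15
Absolute values in increasing order: 6 < 8 < 10 < 13 < 15 < 16 < 17
Listing the original numbers in that order gives the answer.
Final answer: [6, 8, -10, 13, -15, 16, -17]


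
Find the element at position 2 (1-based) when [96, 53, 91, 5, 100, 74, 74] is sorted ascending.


Sort ascending: [5, 53, 74, 74, 91, 96, 100]
The 2nd element (1-indexed) is at index 1.
Value = 53
Final answer: 53


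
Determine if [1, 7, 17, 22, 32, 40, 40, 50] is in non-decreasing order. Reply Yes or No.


Check consecutive pairs:
  1 <= 7? True
  7 <= 17? True
  17 <= 22? True
  22 <= 32? True
  32 <= 40? True
  40 <= 40? True
  40 <= 50? True
Every consecutive pair is in order, so the list is non-decreasing.
Final answer: Yes


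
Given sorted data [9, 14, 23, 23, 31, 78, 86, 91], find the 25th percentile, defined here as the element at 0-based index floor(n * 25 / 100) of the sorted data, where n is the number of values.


The dataset has n = 8 elements.
Index = floor(8 * 25 / 100) = floor(200 / 100) = floor(2) = 2
Counting from index 0 in the sorted data, the element at index 2 is 23.
Final answer: 23


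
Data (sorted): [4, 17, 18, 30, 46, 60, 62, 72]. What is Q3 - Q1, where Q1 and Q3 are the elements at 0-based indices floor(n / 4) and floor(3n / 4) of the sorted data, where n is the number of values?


The data has n = 8 elements.
Q1 index = floor(8 / 4) = floor(2) = 2; Q3 index = floor(3 * 8 / 4) = floor(6) = 6
Q1 = element at index 2 = 18
Q3 = element at index 6 = 62
IQR = 62 - 18 = 44
Final answer: 44


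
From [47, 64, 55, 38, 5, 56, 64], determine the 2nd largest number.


Sort descending: [64, 64, 56, 55, 47, 38, 5]
The 2nd element (1-indexed) is at index 1.
Value = 64
Final answer: 64


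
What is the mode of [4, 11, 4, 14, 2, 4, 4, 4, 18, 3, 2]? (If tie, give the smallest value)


Count the frequency of each value:
  2 appears 2 time(s)
  3 appears 1 time(s)
  4 appears 5 time(s)
  11 appears 1 time(s)
  14 appears 1 time(s)
  18 appears 1 time(s)
Maximum frequency is 5.
Only 4 reaches that frequency, so it is the mode.
Final answer: 4


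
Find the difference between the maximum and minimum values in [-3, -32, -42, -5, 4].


Maximum value: 4
Minimum value: -42
Range = 4 - (-42) = 46
Final answer: 46


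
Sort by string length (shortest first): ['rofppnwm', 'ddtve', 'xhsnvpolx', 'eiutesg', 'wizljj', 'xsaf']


Compute lengths:
  'rofppnwm' has length 8
  'ddtve' has length 5
  'xhsnvpolx' has length 9
  'eiutesg' has length 7
  'wizljj' has length 6
  'xsaf' has length 4
Lengths in increasing order: 4 < 5 < 6 < 7 < 8 < 9
Listing the words in that order gives the answer.
Final answer: ['xsaf', 'ddtve', 'wizljj', 'eiutesg', 'rofppnwm', 'xhsnvpolx']


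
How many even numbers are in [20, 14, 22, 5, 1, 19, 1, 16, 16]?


Check each element:
  20 is even
  14 is even
  22 is even
  5 is odd
  1 is odd
  19 is odd
  1 is odd
  16 is even
  16 is even
Evens: [20, 14, 22, 16, 16]
Count of evens = 5
Final answer: 5


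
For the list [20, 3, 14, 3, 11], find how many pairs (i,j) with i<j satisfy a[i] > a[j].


For each element, count the later elements that are smaller than it:
  20 (index 0): smaller elements after it = [3, 14, 3, 11] -> 4
  3 (index 1): smaller elements after it = [] -> 0
  14 (index 2): smaller elements after it = [3, 11] -> 2
  3 (index 3): smaller elements after it = [] -> 0
Total inversions = 4 + 0 + 2 + 0 = 6
Final answer: 6


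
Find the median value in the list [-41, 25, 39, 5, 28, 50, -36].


First, sort the list: [-41, -36, 5, 25, 28, 39, 50]
The list has 7 elements (odd count).
The middle index is 3 (0-based), and the element there is 25.
Final answer: 25


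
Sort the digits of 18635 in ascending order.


The number 18635 has digits: 1, 8, 6, 3, 5
Sorted: 1, 3, 5, 6, 8
Joining the sorted digits gives the result.
Final answer: 13568


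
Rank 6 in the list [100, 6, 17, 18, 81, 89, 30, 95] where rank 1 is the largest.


Sort descending: [100, 95, 89, 81, 30, 18, 17, 6]
Find 6 in the sorted list.
6 is at position 8.
Final answer: 8


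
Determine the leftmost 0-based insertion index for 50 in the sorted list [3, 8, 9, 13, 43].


List is sorted: [3, 8, 9, 13, 43]
We need the leftmost position where 50 can be inserted, i.e. the first index whose element is >= 50 (or the end of the list if none is).
Binary search with low=0, high=5 (0-based indices):
  low=0, high=5, mid=2: a[2]=9 < 50, so low = 3
  low=3, high=5, mid=4: a[4]=43 < 50, so low = 5
Now low = high = 5, so the insertion index is 5.
Final answer: 5


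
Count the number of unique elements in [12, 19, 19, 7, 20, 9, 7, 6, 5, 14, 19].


List all unique values:
Distinct values: [5, 6, 7, 9, 12, 14, 19, 20]
Count = 8
Final answer: 8


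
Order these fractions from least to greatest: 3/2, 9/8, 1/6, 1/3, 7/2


Convert to decimal for comparison:
  3/2 = 1.5
  9/8 = 1.125
  1/6 = 0.1667
  1/3 = 0.3333
  7/2 = 3.5
Decimals in increasing order: 0.1667 < 0.3333 < 1.125 < 1.5 < 3.5
Writing each back as its fraction gives the sorted order.
Final answer: 1/6, 1/3, 9/8, 3/2, 7/2


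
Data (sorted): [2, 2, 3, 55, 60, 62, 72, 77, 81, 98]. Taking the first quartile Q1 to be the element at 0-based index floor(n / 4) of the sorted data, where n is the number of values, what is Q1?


The list has n = 10 elements.
Q1 index = floor(10 / 4) = floor(2.5) = 2
Counting from index 0 in the sorted data, the element at index 2 is 3.
Final answer: 3


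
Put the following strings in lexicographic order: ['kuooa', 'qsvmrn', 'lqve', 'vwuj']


Compare strings character by character (the first differing letter decides):
  'kuooa' < 'lqve' since 'k' < 'l' at position 1
  'lqve' < 'qsvmrn' since 'l' < 'q' at position 1
  'qsvmrn' < 'vwuj' since 'q' < 'v' at position 1
Chaining these comparisons gives the alphabetical order.
Final answer: ['kuooa', 'lqve', 'qsvmrn', 'vwuj']


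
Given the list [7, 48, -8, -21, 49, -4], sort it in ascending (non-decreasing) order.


Original list: [7, 48, -8, -21, 49, -4]
Repeatedly take the smallest remaining element:
  Remaining [7, 48, -8, -21, 49, -4] -> smallest is -21
  Remaining [7, 48, -8, 49, -4] -> smallest is -8
  Remaining [7, 48, 49, -4] -> smallest is -4
  Remaining [7, 48, 49] -> smallest is 7
  Remaining [48, 49] -> smallest is 48
  Remaining [49] -> smallest is 49
Collecting the picks in order gives the sorted list.
Final answer: [-21, -8, -4, 7, 48, 49]


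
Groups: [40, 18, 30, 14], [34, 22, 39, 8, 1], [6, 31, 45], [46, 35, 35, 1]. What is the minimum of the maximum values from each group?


Find max of each group:
  Group 1: [40, 18, 30, 14] -> max = 40
  Group 2: [34, 22, 39, 8, 1] -> max = 39
  Group 3: [6, 31, 45] -> max = 45
  Group 4: [46, 35, 35, 1] -> max = 46
Maxes: [40, 39, 45, 46]
Minimum of maxes = 39
Final answer: 39


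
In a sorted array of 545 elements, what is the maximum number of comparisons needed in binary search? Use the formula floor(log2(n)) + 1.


Binary search halves the search space each step.
Maximum comparisons = floor(log2(545)) + 1
log2(545) = 9.0901
floor(log2(545)) = 9, so 9 + 1 = 10
Final answer: 10


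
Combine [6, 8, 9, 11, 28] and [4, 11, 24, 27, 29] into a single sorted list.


List A: [6, 8, 9, 11, 28]
List B: [4, 11, 24, 27, 29]
Repeatedly compare the front elements and take the smaller:
  6 vs 4 -> take 4
  6 vs 11 -> take 6
  8 vs 11 -> take 8
  9 vs 11 -> take 9
  11 vs 11 -> take 11
  28 vs 11 -> take 11
  28 vs 24 -> take 24
  28 vs 27 -> take 27
  28 vs 29 -> take 28
  A is exhausted; append the rest of B: [29]
Final answer: [4, 6, 8, 9, 11, 11, 24, 27, 28, 29]


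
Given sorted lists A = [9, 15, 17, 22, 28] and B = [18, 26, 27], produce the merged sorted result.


List A: [9, 15, 17, 22, 28]
List B: [18, 26, 27]
Repeatedly compare the front elements and take the smaller:
  9 vs 18 -> take 9
  15 vs 18 -> take 15
  17 vs 18 -> take 17
  22 vs 18 -> take 18
  22 vs 26 -> take 22
  28 vs 26 -> take 26
  28 vs 27 -> take 27
  B is exhausted; append the rest of A: [28]
Final answer: [9, 15, 17, 18, 22, 26, 27, 28]


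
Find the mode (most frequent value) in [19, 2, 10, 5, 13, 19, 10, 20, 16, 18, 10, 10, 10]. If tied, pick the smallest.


Count the frequency of each value:
  2 appears 1 time(s)
  5 appears 1 time(s)
  10 appears 5 time(s)
  13 appears 1 time(s)
  16 appears 1 time(s)
  18 appears 1 time(s)
  19 appears 2 time(s)
  20 appears 1 time(s)
Maximum frequency is 5.
Only 10 reaches that frequency, so it is the mode.
Final answer: 10


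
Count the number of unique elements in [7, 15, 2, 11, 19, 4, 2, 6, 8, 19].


List all unique values:
Distinct values: [2, 4, 6, 7, 8, 11, 15, 19]
Count = 8
Final answer: 8


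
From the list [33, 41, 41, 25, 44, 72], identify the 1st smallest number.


Sort ascending: [25, 33, 41, 41, 44, 72]
The 1st element (1-indexed) is at index 0.
Value = 25
Final answer: 25


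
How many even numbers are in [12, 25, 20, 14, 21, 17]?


Check each element:
  12 is even
  25 is odd
  20 is even
  14 is even
  21 is odd
  17 is odd
Evens: [12, 20, 14]
Count of evens = 3
Final answer: 3


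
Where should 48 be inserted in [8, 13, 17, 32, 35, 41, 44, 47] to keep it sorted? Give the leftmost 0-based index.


List is sorted: [8, 13, 17, 32, 35, 41, 44, 47]
We need the leftmost position where 48 can be inserted, i.e. the first index whose element is >= 48 (or the end of the list if none is).
Binary search with low=0, high=8 (0-based indices):
  low=0, high=8, mid=4: a[4]=35 < 48, so low = 5
  low=5, high=8, mid=6: a[6]=44 < 48, so low = 7
  low=7, high=8, mid=7: a[7]=47 < 48, so low = 8
Now low = high = 8, so the insertion index is 8.
Final answer: 8


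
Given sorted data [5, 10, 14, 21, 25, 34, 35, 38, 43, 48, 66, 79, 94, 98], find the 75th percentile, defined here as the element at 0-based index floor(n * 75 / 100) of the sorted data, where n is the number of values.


The dataset has n = 14 elements.
Index = floor(14 * 75 / 100) = floor(1050 / 100) = floor(10.5) = 10
Counting from index 0 in the sorted data, the element at index 10 is 66.
Final answer: 66


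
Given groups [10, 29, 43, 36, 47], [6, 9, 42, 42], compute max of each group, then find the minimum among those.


Find max of each group:
  Group 1: [10, 29, 43, 36, 47] -> max = 47
  Group 2: [6, 9, 42, 42] -> max = 42
Maxes: [47, 42]
Minimum of maxes = 42
Final answer: 42


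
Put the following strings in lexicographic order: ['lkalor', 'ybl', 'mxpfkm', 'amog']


Compare strings character by character (the first differing letter decides):
  'amog' < 'lkalor' since 'a' < 'l' at position 1
  'lkalor' < 'mxpfkm' since 'l' < 'm' at position 1
  'mxpfkm' < 'ybl' since 'm' < 'y' at position 1
Chaining these comparisons gives the alphabetical order.
Final answer: ['amog', 'lkalor', 'mxpfkm', 'ybl']


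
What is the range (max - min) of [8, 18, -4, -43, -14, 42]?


Maximum value: 42
Minimum value: -43
Range = 42 - (-43) = 85
Final answer: 85


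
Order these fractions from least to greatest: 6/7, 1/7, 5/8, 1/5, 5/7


Convert to decimal for comparison:
  6/7 = 0.8571
  1/7 = 0.1429
  5/8 = 0.625
  1/5 = 0.2
  5/7 = 0.7143
Decimals in increasing order: 0.1429 < 0.2 < 0.625 < 0.7143 < 0.8571
Writing each back as its fraction gives the sorted order.
Final answer: 1/7, 1/5, 5/8, 5/7, 6/7


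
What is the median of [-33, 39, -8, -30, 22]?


First, sort the list: [-33, -30, -8, 22, 39]
The list has 5 elements (odd count).
The middle index is 2 (0-based), and the element there is -8.
Final answer: -8


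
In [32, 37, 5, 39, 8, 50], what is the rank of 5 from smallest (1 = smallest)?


Sort ascending: [5, 8, 32, 37, 39, 50]
Find 5 in the sorted list.
5 is at position 1 (1-indexed).
Final answer: 1


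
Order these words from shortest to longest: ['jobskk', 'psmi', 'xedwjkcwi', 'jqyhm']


Compute lengths:
  'jobskk' has length 6
  'psmi' has length 4
  'xedwjkcwi' has length 9
  'jqyhm' has length 5
Lengths in increasing order: 4 < 5 < 6 < 9
Listing the words in that order gives the answer.
Final answer: ['psmi', 'jqyhm', 'jobskk', 'xedwjkcwi']


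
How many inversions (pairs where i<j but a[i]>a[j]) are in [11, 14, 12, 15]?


For each element, count the later elements that are smaller than it:
  11 (index 0): smaller elements after it = [] -> 0
  14 (index 1): smaller elements after it = [12] -> 1
  12 (index 2): smaller elements after it = [] -> 0
Total inversions = 0 + 1 + 0 = 1
Final answer: 1


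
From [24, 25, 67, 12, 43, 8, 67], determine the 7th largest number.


Sort descending: [67, 67, 43, 25, 24, 12, 8]
The 7th element (1-indexed) is at index 6.
Value = 8
Final answer: 8


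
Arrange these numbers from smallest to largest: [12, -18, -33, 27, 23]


Original list: [12, -18, -33, 27, 23]
Repeatedly take the smallest remaining element:
  Remaining [12, -18, -33, 27, 23] -> smallest is -33
  Remaining [12, -18, 27, 23] -> smallest is -18
  Remaining [12, 27, 23] -> smallest is 12
  Remaining [27, 23] -> smallest is 23
  Remaining [27] -> smallest is 27
Collecting the picks in order gives the sorted list.
Final answer: [-33, -18, 12, 23, 27]


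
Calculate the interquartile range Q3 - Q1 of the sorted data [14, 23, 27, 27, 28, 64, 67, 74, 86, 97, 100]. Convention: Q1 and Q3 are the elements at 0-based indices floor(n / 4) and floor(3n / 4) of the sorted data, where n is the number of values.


The data has n = 11 elements.
Q1 index = floor(11 / 4) = floor(2.75) = 2; Q3 index = floor(3 * 11 / 4) = floor(8.25) = 8
Q1 = element at index 2 = 27
Q3 = element at index 8 = 86
IQR = 86 - 27 = 59
Final answer: 59


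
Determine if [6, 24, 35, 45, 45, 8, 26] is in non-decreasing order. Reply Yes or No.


Check consecutive pairs:
  6 <= 24? True
  24 <= 35? True
  35 <= 45? True
  45 <= 45? True
  45 <= 8? False
  8 <= 26? True
1 consecutive pair(s) are out of order, so the list is not sorted.
Final answer: No


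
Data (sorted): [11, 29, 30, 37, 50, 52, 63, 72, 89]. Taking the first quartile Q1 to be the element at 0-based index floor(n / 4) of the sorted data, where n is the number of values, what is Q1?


The list has n = 9 elements.
Q1 index = floor(9 / 4) = floor(2.25) = 2
Counting from index 0 in the sorted data, the element at index 2 is 30.
Final answer: 30


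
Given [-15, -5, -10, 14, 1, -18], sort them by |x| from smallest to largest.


Compute absolute values:
  |-15| = 15
  |-5| = 5
  |-10| = 10
  |14| = 14
  |1| = 1
  |-18| = 18
Absolute values in increasing order: 1 < 5 < 10 < 14 < 15 < 18
Listing the original numbers in that order gives the answer.
Final answer: [1, -5, -10, 14, -15, -18]


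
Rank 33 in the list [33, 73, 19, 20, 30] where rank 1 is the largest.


Sort descending: [73, 33, 30, 20, 19]
Find 33 in the sorted list.
33 is at position 2.
Final answer: 2


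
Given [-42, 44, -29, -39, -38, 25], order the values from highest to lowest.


Original list: [-42, 44, -29, -39, -38, 25]
Repeatedly take the largest remaining element:
  Remaining [-42, 44, -29, -39, -38, 25] -> largest is 44
  Remaining [-42, -29, -39, -38, 25] -> largest is 25
  Remaining [-42, -29, -39, -38] -> largest is -29
  Remaining [-42, -39, -38] -> largest is -38
  Remaining [-42, -39] -> largest is -39
  Remaining [-42] -> largest is -42
Collecting the picks in order gives the descending list.
Final answer: [44, 25, -29, -38, -39, -42]


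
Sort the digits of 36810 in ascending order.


The number 36810 has digits: 3, 6, 8, 1, 0
Sorted: 0, 1, 3, 6, 8
Joining the sorted digits gives the result.
Final answer: 01368


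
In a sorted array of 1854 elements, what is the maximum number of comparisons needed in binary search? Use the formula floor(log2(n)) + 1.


Binary search halves the search space each step.
Maximum comparisons = floor(log2(1854)) + 1
log2(1854) = 10.8564
floor(log2(1854)) = 10, so 10 + 1 = 11
Final answer: 11


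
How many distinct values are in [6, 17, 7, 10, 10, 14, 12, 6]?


List all unique values:
Distinct values: [6, 7, 10, 12, 14, 17]
Count = 6
Final answer: 6


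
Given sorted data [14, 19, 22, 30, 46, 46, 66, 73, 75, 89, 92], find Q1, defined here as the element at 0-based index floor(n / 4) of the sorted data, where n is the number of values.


The list has n = 11 elements.
Q1 index = floor(11 / 4) = floor(2.75) = 2
Counting from index 0 in the sorted data, the element at index 2 is 22.
Final answer: 22


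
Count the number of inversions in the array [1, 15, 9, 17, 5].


For each element, count the later elements that are smaller than it:
  1 (index 0): smaller elements after it = [] -> 0
  15 (index 1): smaller elements after it = [9, 5] -> 2
  9 (index 2): smaller elements after it = [5] -> 1
  17 (index 3): smaller elements after it = [5] -> 1
Total inversions = 0 + 2 + 1 + 1 = 4
Final answer: 4


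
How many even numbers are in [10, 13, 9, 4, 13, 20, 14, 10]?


Check each element:
  10 is even
  13 is odd
  9 is odd
  4 is even
  13 is odd
  20 is even
  14 is even
  10 is even
Evens: [10, 4, 20, 14, 10]
Count of evens = 5
Final answer: 5


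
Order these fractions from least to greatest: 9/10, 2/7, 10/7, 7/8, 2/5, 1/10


Convert to decimal for comparison:
  9/10 = 0.9
  2/7 = 0.2857
  10/7 = 1.4286
  7/8 = 0.875
  2/5 = 0.4
  1/10 = 0.1
Decimals in increasing order: 0.1 < 0.2857 < 0.4 < 0.875 < 0.9 < 1.4286
Writing each back as its fraction gives the sorted order.
Final answer: 1/10, 2/7, 2/5, 7/8, 9/10, 10/7


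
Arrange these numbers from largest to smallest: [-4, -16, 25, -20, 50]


Original list: [-4, -16, 25, -20, 50]
Repeatedly take the largest remaining element:
  Remaining [-4, -16, 25, -20, 50] -> largest is 50
  Remaining [-4, -16, 25, -20] -> largest is 25
  Remaining [-4, -16, -20] -> largest is -4
  Remaining [-16, -20] -> largest is -16
  Remaining [-20] -> largest is -20
Collecting the picks in order gives the descending list.
Final answer: [50, 25, -4, -16, -20]


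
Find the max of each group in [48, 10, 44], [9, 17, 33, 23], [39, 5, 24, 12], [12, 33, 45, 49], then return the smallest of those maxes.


Find max of each group:
  Group 1: [48, 10, 44] -> max = 48
  Group 2: [9, 17, 33, 23] -> max = 33
  Group 3: [39, 5, 24, 12] -> max = 39
  Group 4: [12, 33, 45, 49] -> max = 49
Maxes: [48, 33, 39, 49]
Minimum of maxes = 33
Final answer: 33


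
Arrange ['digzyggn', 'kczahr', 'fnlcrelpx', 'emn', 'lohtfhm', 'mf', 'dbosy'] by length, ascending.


Compute lengths:
  'digzyggn' has length 8
  'kczahr' has length 6
  'fnlcrelpx' has length 9
  'emn' has length 3
  'lohtfhm' has length 7
  'mf' has length 2
  'dbosy' has length 5
Lengths in increasing order: 2 < 3 < 5 < 6 < 7 < 8 < 9
Listing the words in that order gives the answer.
Final answer: ['mf', 'emn', 'dbosy', 'kczahr', 'lohtfhm', 'digzyggn', 'fnlcrelpx']


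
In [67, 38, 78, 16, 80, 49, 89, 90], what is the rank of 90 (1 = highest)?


Sort descending: [90, 89, 80, 78, 67, 49, 38, 16]
Find 90 in the sorted list.
90 is at position 1.
Final answer: 1


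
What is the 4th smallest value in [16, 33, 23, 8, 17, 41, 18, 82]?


Sort ascending: [8, 16, 17, 18, 23, 33, 41, 82]
The 4th element (1-indexed) is at index 3.
Value = 18
Final answer: 18


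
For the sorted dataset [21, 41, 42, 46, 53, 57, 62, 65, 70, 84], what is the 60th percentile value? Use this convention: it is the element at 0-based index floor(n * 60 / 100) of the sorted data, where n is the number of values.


The dataset has n = 10 elements.
Index = floor(10 * 60 / 100) = floor(600 / 100) = floor(6) = 6
Counting from index 0 in the sorted data, the element at index 6 is 62.
Final answer: 62


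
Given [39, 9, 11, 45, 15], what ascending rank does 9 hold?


Sort ascending: [9, 11, 15, 39, 45]
Find 9 in the sorted list.
9 is at position 1 (1-indexed).
Final answer: 1


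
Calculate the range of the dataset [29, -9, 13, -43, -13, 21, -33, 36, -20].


Maximum value: 36
Minimum value: -43
Range = 36 - (-43) = 79
Final answer: 79


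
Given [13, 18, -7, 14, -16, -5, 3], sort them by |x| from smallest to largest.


Compute absolute values:
  |13| = 13
  |18| = 18
  |-7| = 7
  |14| = 14
  |-16| = 16
  |-5| = 5
  |3| = 3
Absolute values in increasing order: 3 < 5 < 7 < 13 < 14 < 16 < 18
Listing the original numbers in that order gives the answer.
Final answer: [3, -5, -7, 13, 14, -16, 18]


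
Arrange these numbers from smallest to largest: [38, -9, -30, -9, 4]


Original list: [38, -9, -30, -9, 4]
Repeatedly take the smallest remaining element:
  Remaining [38, -9, -30, -9, 4] -> smallest is -30
  Remaining [38, -9, -9, 4] -> smallest is -9
  Remaining [38, -9, 4] -> smallest is -9
  Remaining [38, 4] -> smallest is 4
  Remaining [38] -> smallest is 38
Collecting the picks in order gives the sorted list.
Final answer: [-30, -9, -9, 4, 38]


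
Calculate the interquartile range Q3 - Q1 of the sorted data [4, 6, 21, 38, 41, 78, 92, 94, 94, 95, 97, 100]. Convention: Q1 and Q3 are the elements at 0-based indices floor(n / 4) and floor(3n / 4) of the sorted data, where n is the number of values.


The data has n = 12 elements.
Q1 index = floor(12 / 4) = floor(3) = 3; Q3 index = floor(3 * 12 / 4) = floor(9) = 9
Q1 = element at index 3 = 38
Q3 = element at index 9 = 95
IQR = 95 - 38 = 57
Final answer: 57


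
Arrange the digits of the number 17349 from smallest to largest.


The number 17349 has digits: 1, 7, 3, 4, 9
Sorted: 1, 3, 4, 7, 9
Joining the sorted digits gives the result.
Final answer: 13479


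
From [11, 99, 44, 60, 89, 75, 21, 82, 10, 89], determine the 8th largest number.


Sort descending: [99, 89, 89, 82, 75, 60, 44, 21, 11, 10]
The 8th element (1-indexed) is at index 7.
Value = 21
Final answer: 21


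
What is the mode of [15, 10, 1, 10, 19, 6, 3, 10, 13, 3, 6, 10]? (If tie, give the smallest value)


Count the frequency of each value:
  1 appears 1 time(s)
  3 appears 2 time(s)
  6 appears 2 time(s)
  10 appears 4 time(s)
  13 appears 1 time(s)
  15 appears 1 time(s)
  19 appears 1 time(s)
Maximum frequency is 4.
Only 10 reaches that frequency, so it is the mode.
Final answer: 10


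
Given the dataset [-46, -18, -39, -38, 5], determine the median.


First, sort the list: [-46, -39, -38, -18, 5]
The list has 5 elements (odd count).
The middle index is 2 (0-based), and the element there is -38.
Final answer: -38
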